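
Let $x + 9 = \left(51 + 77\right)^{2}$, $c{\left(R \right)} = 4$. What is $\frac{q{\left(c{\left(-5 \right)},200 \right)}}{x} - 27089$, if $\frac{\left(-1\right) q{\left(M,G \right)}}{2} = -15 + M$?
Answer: $- \frac{443582353}{16375} \approx -27089.0$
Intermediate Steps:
$q{\left(M,G \right)} = 30 - 2 M$ ($q{\left(M,G \right)} = - 2 \left(-15 + M\right) = 30 - 2 M$)
$x = 16375$ ($x = -9 + \left(51 + 77\right)^{2} = -9 + 128^{2} = -9 + 16384 = 16375$)
$\frac{q{\left(c{\left(-5 \right)},200 \right)}}{x} - 27089 = \frac{30 - 8}{16375} - 27089 = \left(30 - 8\right) \frac{1}{16375} - 27089 = 22 \cdot \frac{1}{16375} - 27089 = \frac{22}{16375} - 27089 = - \frac{443582353}{16375}$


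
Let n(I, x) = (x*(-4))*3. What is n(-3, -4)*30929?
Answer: 1484592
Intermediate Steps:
n(I, x) = -12*x (n(I, x) = -4*x*3 = -12*x)
n(-3, -4)*30929 = -12*(-4)*30929 = 48*30929 = 1484592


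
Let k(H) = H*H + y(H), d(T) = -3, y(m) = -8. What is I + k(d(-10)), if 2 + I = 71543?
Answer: 71542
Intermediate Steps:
I = 71541 (I = -2 + 71543 = 71541)
k(H) = -8 + H**2 (k(H) = H*H - 8 = H**2 - 8 = -8 + H**2)
I + k(d(-10)) = 71541 + (-8 + (-3)**2) = 71541 + (-8 + 9) = 71541 + 1 = 71542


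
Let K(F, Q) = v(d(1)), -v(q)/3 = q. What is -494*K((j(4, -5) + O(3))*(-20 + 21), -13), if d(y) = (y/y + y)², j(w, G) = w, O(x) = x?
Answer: 5928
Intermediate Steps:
d(y) = (1 + y)²
v(q) = -3*q
K(F, Q) = -12 (K(F, Q) = -3*(1 + 1)² = -3*2² = -3*4 = -12)
-494*K((j(4, -5) + O(3))*(-20 + 21), -13) = -494*(-12) = 5928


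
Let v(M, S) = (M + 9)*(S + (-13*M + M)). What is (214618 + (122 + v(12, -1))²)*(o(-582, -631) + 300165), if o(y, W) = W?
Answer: 2623482617098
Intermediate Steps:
v(M, S) = (9 + M)*(S - 12*M)
(214618 + (122 + v(12, -1))²)*(o(-582, -631) + 300165) = (214618 + (122 + (-108*12 - 12*12² + 9*(-1) + 12*(-1)))²)*(-631 + 300165) = (214618 + (122 + (-1296 - 12*144 - 9 - 12))²)*299534 = (214618 + (122 + (-1296 - 1728 - 9 - 12))²)*299534 = (214618 + (122 - 3045)²)*299534 = (214618 + (-2923)²)*299534 = (214618 + 8543929)*299534 = 8758547*299534 = 2623482617098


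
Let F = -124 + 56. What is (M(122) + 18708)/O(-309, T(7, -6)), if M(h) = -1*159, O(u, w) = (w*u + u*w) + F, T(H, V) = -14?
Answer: 18549/8584 ≈ 2.1609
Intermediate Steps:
F = -68
O(u, w) = -68 + 2*u*w (O(u, w) = (w*u + u*w) - 68 = (u*w + u*w) - 68 = 2*u*w - 68 = -68 + 2*u*w)
M(h) = -159
(M(122) + 18708)/O(-309, T(7, -6)) = (-159 + 18708)/(-68 + 2*(-309)*(-14)) = 18549/(-68 + 8652) = 18549/8584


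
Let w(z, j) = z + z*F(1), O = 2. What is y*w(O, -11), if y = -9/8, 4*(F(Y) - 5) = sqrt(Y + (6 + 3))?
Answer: -27/2 - 9*sqrt(10)/16 ≈ -15.279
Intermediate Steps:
F(Y) = 5 + sqrt(9 + Y)/4 (F(Y) = 5 + sqrt(Y + (6 + 3))/4 = 5 + sqrt(Y + 9)/4 = 5 + sqrt(9 + Y)/4)
w(z, j) = z + z*(5 + sqrt(10)/4) (w(z, j) = z + z*(5 + sqrt(9 + 1)/4) = z + z*(5 + sqrt(10)/4))
y = -9/8 (y = -9*1/8 = -9/8 ≈ -1.1250)
y*w(O, -11) = -9*2*(24 + sqrt(10))/32 = -9*(12 + sqrt(10)/2)/8 = -27/2 - 9*sqrt(10)/16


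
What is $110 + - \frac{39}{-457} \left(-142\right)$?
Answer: $\frac{44732}{457} \approx 97.882$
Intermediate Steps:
$110 + - \frac{39}{-457} \left(-142\right) = 110 + \left(-39\right) \left(- \frac{1}{457}\right) \left(-142\right) = 110 + \frac{39}{457} \left(-142\right) = 110 - \frac{5538}{457} = \frac{44732}{457}$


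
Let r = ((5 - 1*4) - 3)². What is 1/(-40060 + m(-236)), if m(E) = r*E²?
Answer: 1/182724 ≈ 5.4727e-6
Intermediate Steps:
r = 4 (r = ((5 - 4) - 3)² = (1 - 3)² = (-2)² = 4)
m(E) = 4*E²
1/(-40060 + m(-236)) = 1/(-40060 + 4*(-236)²) = 1/(-40060 + 4*55696) = 1/(-40060 + 222784) = 1/182724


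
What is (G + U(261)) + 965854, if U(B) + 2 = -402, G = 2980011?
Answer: 3945461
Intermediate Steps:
U(B) = -404 (U(B) = -2 - 402 = -404)
(G + U(261)) + 965854 = (2980011 - 404) + 965854 = 2979607 + 965854 = 3945461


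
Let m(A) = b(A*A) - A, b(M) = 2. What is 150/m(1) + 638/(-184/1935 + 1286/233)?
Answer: 327238095/1222769 ≈ 267.62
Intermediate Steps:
m(A) = 2 - A
150/m(1) + 638/(-184/1935 + 1286/233) = 150/(2 - 1*1) + 638/(-184/1935 + 1286/233) = 150/(2 - 1) + 638/(-184*1/1935 + 1286*(1/233)) = 150/1 + 638/(-184/1935 + 1286/233) = 150*1 + 638/(2445538/450855) = 150 + 638*(450855/2445538) = 150 + 143822745/1222769 = 327238095/1222769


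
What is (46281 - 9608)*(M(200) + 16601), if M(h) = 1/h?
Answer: 121761731273/200 ≈ 6.0881e+8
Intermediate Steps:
(46281 - 9608)*(M(200) + 16601) = (46281 - 9608)*(1/200 + 16601) = 36673*(1/200 + 16601) = 36673*(3320201/200) = 121761731273/200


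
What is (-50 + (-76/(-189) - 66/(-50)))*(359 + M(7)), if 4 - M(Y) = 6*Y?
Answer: -24408091/1575 ≈ -15497.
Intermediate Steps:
M(Y) = 4 - 6*Y
(-50 + (-76/(-189) - 66/(-50)))*(359 + M(7)) = (-50 + (-76/(-189) - 66/(-50)))*(359 + (4 - 6*7)) = (-50 + (-76*(-1/189) - 66*(-1/50)))*(359 + (4 - 42)) = (-50 + (76/189 + 33/25))*(359 - 38) = (-50 + 8137/4725)*321 = -228113/4725*321 = -24408091/1575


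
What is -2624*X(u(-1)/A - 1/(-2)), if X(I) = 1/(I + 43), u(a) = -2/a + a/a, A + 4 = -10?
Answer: -18368/303 ≈ -60.620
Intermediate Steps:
A = -14 (A = -4 - 10 = -14)
u(a) = 1 - 2/a (u(a) = -2/a + 1 = 1 - 2/a)
X(I) = 1/(43 + I)
-2624*X(u(-1)/A - 1/(-2)) = -2624/(43 + (((-2 - 1)/(-1))/(-14) - 1/(-2))) = -2624/(43 + (-1*(-3)*(-1/14) - 1*(-½))) = -2624/(43 + (3*(-1/14) + ½)) = -2624/(43 + (-3/14 + ½)) = -2624/(43 + 2/7) = -2624/303/7 = -2624*7/303 = -18368/303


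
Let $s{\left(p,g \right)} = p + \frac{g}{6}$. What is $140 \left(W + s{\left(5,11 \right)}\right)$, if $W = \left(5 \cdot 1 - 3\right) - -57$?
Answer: $\frac{27650}{3} \approx 9216.7$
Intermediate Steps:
$s{\left(p,g \right)} = p + \frac{g}{6}$ ($s{\left(p,g \right)} = p + g \frac{1}{6} = p + \frac{g}{6}$)
$W = 59$ ($W = \left(5 - 3\right) + 57 = 2 + 57 = 59$)
$140 \left(W + s{\left(5,11 \right)}\right) = 140 \left(59 + \left(5 + \frac{1}{6} \cdot 11\right)\right) = 140 \left(59 + \left(5 + \frac{11}{6}\right)\right) = 140 \left(59 + \frac{41}{6}\right) = 140 \cdot \frac{395}{6} = \frac{27650}{3}$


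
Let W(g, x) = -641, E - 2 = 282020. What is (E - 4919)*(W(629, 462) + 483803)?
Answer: 133885639686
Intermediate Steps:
E = 282022 (E = 2 + 282020 = 282022)
(E - 4919)*(W(629, 462) + 483803) = (282022 - 4919)*(-641 + 483803) = 277103*483162 = 133885639686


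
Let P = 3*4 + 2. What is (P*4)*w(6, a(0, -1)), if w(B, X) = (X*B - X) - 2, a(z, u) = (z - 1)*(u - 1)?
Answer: 448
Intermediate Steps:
a(z, u) = (-1 + u)*(-1 + z) (a(z, u) = (-1 + z)*(-1 + u) = (-1 + u)*(-1 + z))
w(B, X) = -2 - X + B*X (w(B, X) = (B*X - X) - 2 = (-X + B*X) - 2 = -2 - X + B*X)
P = 14 (P = 12 + 2 = 14)
(P*4)*w(6, a(0, -1)) = (14*4)*(-2 - (1 - 1*(-1) - 1*0 - 1*0) + 6*(1 - 1*(-1) - 1*0 - 1*0)) = 56*(-2 - (1 + 1 + 0 + 0) + 6*(1 + 1 + 0 + 0)) = 56*(-2 - 1*2 + 6*2) = 56*(-2 - 2 + 12) = 56*8 = 448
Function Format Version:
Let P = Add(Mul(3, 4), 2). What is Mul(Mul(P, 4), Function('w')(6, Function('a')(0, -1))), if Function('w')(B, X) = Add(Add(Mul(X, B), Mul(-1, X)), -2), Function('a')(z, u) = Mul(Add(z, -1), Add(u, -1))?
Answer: 448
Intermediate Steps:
Function('a')(z, u) = Mul(Add(-1, u), Add(-1, z)) (Function('a')(z, u) = Mul(Add(-1, z), Add(-1, u)) = Mul(Add(-1, u), Add(-1, z)))
Function('w')(B, X) = Add(-2, Mul(-1, X), Mul(B, X)) (Function('w')(B, X) = Add(Add(Mul(B, X), Mul(-1, X)), -2) = Add(Add(Mul(-1, X), Mul(B, X)), -2) = Add(-2, Mul(-1, X), Mul(B, X)))
P = 14 (P = Add(12, 2) = 14)
Mul(Mul(P, 4), Function('w')(6, Function('a')(0, -1))) = Mul(Mul(14, 4), Add(-2, Mul(-1, Add(1, Mul(-1, -1), Mul(-1, 0), Mul(-1, 0))), Mul(6, Add(1, Mul(-1, -1), Mul(-1, 0), Mul(-1, 0))))) = Mul(56, Add(-2, Mul(-1, Add(1, 1, 0, 0)), Mul(6, Add(1, 1, 0, 0)))) = Mul(56, Add(-2, Mul(-1, 2), Mul(6, 2))) = Mul(56, Add(-2, -2, 12)) = Mul(56, 8) = 448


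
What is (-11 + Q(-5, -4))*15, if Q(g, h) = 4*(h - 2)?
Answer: -525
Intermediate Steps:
Q(g, h) = -8 + 4*h (Q(g, h) = 4*(-2 + h) = -8 + 4*h)
(-11 + Q(-5, -4))*15 = (-11 + (-8 + 4*(-4)))*15 = (-11 + (-8 - 16))*15 = (-11 - 24)*15 = -35*15 = -525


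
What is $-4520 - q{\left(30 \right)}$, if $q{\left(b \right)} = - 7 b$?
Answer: $-4310$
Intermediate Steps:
$-4520 - q{\left(30 \right)} = -4520 - \left(-7\right) 30 = -4520 - -210 = -4520 + 210 = -4310$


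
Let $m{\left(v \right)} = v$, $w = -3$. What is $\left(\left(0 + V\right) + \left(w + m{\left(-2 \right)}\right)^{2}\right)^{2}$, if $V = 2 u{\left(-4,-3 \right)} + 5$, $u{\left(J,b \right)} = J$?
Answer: $484$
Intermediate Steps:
$V = -3$ ($V = 2 \left(-4\right) + 5 = -8 + 5 = -3$)
$\left(\left(0 + V\right) + \left(w + m{\left(-2 \right)}\right)^{2}\right)^{2} = \left(\left(0 - 3\right) + \left(-3 - 2\right)^{2}\right)^{2} = \left(-3 + \left(-5\right)^{2}\right)^{2} = \left(-3 + 25\right)^{2} = 22^{2} = 484$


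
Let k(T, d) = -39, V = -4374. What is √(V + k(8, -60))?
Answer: I*√4413 ≈ 66.43*I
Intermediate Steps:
√(V + k(8, -60)) = √(-4374 - 39) = √(-4413) = I*√4413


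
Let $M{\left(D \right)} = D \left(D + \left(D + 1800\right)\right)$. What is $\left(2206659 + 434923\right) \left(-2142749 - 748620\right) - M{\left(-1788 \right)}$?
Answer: $-7637791481246$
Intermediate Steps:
$M{\left(D \right)} = D \left(1800 + 2 D\right)$ ($M{\left(D \right)} = D \left(D + \left(1800 + D\right)\right) = D \left(1800 + 2 D\right)$)
$\left(2206659 + 434923\right) \left(-2142749 - 748620\right) - M{\left(-1788 \right)} = \left(2206659 + 434923\right) \left(-2142749 - 748620\right) - 2 \left(-1788\right) \left(900 - 1788\right) = 2641582 \left(-2891369\right) - 2 \left(-1788\right) \left(-888\right) = -7637788305758 - 3175488 = -7637791481246$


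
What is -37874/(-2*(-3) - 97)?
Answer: 37874/91 ≈ 416.20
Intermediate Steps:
-37874/(-2*(-3) - 97) = -37874/(6 - 97) = -37874/(-91) = -1/91*(-37874) = 37874/91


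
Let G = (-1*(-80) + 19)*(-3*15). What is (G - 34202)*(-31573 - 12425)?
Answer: 1700830686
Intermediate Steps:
G = -4455 (G = (80 + 19)*(-45) = 99*(-45) = -4455)
(G - 34202)*(-31573 - 12425) = (-4455 - 34202)*(-31573 - 12425) = -38657*(-43998) = 1700830686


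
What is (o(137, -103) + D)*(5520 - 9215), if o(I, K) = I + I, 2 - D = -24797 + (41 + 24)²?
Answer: -77033360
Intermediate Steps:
D = 20574 (D = 2 - (-24797 + (41 + 24)²) = 2 - (-24797 + 65²) = 2 - (-24797 + 4225) = 2 - 1*(-20572) = 2 + 20572 = 20574)
o(I, K) = 2*I
(o(137, -103) + D)*(5520 - 9215) = (2*137 + 20574)*(5520 - 9215) = (274 + 20574)*(-3695) = 20848*(-3695) = -77033360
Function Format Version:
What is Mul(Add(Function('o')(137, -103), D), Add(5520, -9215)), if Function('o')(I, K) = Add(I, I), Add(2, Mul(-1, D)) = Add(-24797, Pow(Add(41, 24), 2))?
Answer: -77033360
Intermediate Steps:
D = 20574 (D = Add(2, Mul(-1, Add(-24797, Pow(Add(41, 24), 2)))) = Add(2, Mul(-1, Add(-24797, Pow(65, 2)))) = Add(2, Mul(-1, Add(-24797, 4225))) = Add(2, Mul(-1, -20572)) = Add(2, 20572) = 20574)
Function('o')(I, K) = Mul(2, I)
Mul(Add(Function('o')(137, -103), D), Add(5520, -9215)) = Mul(Add(Mul(2, 137), 20574), Add(5520, -9215)) = Mul(Add(274, 20574), -3695) = Mul(20848, -3695) = -77033360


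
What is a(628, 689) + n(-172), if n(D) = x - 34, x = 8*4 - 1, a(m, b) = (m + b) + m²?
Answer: 395698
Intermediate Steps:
a(m, b) = b + m + m² (a(m, b) = (b + m) + m² = b + m + m²)
x = 31 (x = 32 - 1 = 31)
n(D) = -3 (n(D) = 31 - 34 = -3)
a(628, 689) + n(-172) = (689 + 628 + 628²) - 3 = (689 + 628 + 394384) - 3 = 395701 - 3 = 395698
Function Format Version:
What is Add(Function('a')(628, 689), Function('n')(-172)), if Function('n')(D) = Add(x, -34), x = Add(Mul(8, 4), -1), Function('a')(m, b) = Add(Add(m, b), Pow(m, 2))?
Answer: 395698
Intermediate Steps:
Function('a')(m, b) = Add(b, m, Pow(m, 2)) (Function('a')(m, b) = Add(Add(b, m), Pow(m, 2)) = Add(b, m, Pow(m, 2)))
x = 31 (x = Add(32, -1) = 31)
Function('n')(D) = -3 (Function('n')(D) = Add(31, -34) = -3)
Add(Function('a')(628, 689), Function('n')(-172)) = Add(Add(689, 628, Pow(628, 2)), -3) = Add(Add(689, 628, 394384), -3) = Add(395701, -3) = 395698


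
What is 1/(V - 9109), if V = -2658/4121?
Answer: -4121/37540847 ≈ -0.00010977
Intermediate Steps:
V = -2658/4121 (V = -2658*1/4121 = -2658/4121 ≈ -0.64499)
1/(V - 9109) = 1/(-2658/4121 - 9109) = 1/(-37540847/4121) = -4121/37540847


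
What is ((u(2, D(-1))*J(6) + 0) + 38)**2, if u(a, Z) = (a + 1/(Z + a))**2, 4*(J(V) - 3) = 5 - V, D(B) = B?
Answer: 63001/16 ≈ 3937.6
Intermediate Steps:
J(V) = 17/4 - V/4 (J(V) = 3 + (5 - V)/4 = 3 + (5/4 - V/4) = 17/4 - V/4)
((u(2, D(-1))*J(6) + 0) + 38)**2 = ((((1 + 2**2 - 1*2)**2/(-1 + 2)**2)*(17/4 - 1/4*6) + 0) + 38)**2 = ((((1 + 4 - 2)**2/1**2)*(17/4 - 3/2) + 0) + 38)**2 = (((1*3**2)*(11/4) + 0) + 38)**2 = (((1*9)*(11/4) + 0) + 38)**2 = ((9*(11/4) + 0) + 38)**2 = ((99/4 + 0) + 38)**2 = (99/4 + 38)**2 = (251/4)**2 = 63001/16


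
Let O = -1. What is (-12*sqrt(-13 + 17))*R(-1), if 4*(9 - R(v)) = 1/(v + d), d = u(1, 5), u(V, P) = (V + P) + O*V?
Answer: -429/2 ≈ -214.50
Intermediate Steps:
u(V, P) = P (u(V, P) = (V + P) - V = (P + V) - V = P)
d = 5
R(v) = 9 - 1/(4*(5 + v)) (R(v) = 9 - 1/(4*(v + 5)) = 9 - 1/(4*(5 + v)))
(-12*sqrt(-13 + 17))*R(-1) = (-12*sqrt(-13 + 17))*((179 + 36*(-1))/(4*(5 - 1))) = (-12*sqrt(4))*((1/4)*(179 - 36)/4) = (-12*2)*((1/4)*(1/4)*143) = -24*143/16 = -429/2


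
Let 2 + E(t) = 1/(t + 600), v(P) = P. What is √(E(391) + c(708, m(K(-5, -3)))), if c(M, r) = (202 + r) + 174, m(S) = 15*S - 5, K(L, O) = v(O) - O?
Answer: 4*√22649305/991 ≈ 19.209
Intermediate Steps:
K(L, O) = 0 (K(L, O) = O - O = 0)
m(S) = -5 + 15*S
c(M, r) = 376 + r
E(t) = -2 + 1/(600 + t) (E(t) = -2 + 1/(t + 600) = -2 + 1/(600 + t))
√(E(391) + c(708, m(K(-5, -3)))) = √((-1199 - 2*391)/(600 + 391) + (376 + (-5 + 15*0))) = √((-1199 - 782)/991 + (376 + (-5 + 0))) = √((1/991)*(-1981) + (376 - 5)) = √(-1981/991 + 371) = √(365680/991) = 4*√22649305/991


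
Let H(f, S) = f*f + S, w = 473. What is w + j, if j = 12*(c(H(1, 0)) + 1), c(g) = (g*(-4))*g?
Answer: 437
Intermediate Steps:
H(f, S) = S + f**2 (H(f, S) = f**2 + S = S + f**2)
c(g) = -4*g**2 (c(g) = (-4*g)*g = -4*g**2)
j = -36 (j = 12*(-4*(0 + 1**2)**2 + 1) = 12*(-4*(0 + 1)**2 + 1) = 12*(-4*1**2 + 1) = 12*(-4*1 + 1) = 12*(-4 + 1) = 12*(-3) = -36)
w + j = 473 - 36 = 437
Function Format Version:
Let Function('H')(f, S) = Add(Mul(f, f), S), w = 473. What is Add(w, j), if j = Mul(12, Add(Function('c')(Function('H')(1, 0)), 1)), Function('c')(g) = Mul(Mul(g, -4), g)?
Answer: 437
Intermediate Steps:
Function('H')(f, S) = Add(S, Pow(f, 2)) (Function('H')(f, S) = Add(Pow(f, 2), S) = Add(S, Pow(f, 2)))
Function('c')(g) = Mul(-4, Pow(g, 2)) (Function('c')(g) = Mul(Mul(-4, g), g) = Mul(-4, Pow(g, 2)))
j = -36 (j = Mul(12, Add(Mul(-4, Pow(Add(0, Pow(1, 2)), 2)), 1)) = Mul(12, Add(Mul(-4, Pow(Add(0, 1), 2)), 1)) = Mul(12, Add(Mul(-4, Pow(1, 2)), 1)) = Mul(12, Add(Mul(-4, 1), 1)) = Mul(12, Add(-4, 1)) = Mul(12, -3) = -36)
Add(w, j) = Add(473, -36) = 437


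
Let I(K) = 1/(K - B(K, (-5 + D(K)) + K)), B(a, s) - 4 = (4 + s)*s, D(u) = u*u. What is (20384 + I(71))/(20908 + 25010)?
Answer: 532059295039/1198542911580 ≈ 0.44392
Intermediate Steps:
D(u) = u**2
B(a, s) = 4 + s*(4 + s) (B(a, s) = 4 + (4 + s)*s = 4 + s*(4 + s))
I(K) = 1/(16 - (-5 + K + K**2)**2 - 4*K**2 - 3*K) (I(K) = 1/(K - (4 + ((-5 + K**2) + K)**2 + 4*((-5 + K**2) + K))) = 1/(K - (4 + (-5 + K + K**2)**2 + 4*(-5 + K + K**2))) = 1/(K - (4 + (-5 + K + K**2)**2 + (-20 + 4*K + 4*K**2))) = 1/(K - (-16 + (-5 + K + K**2)**2 + 4*K + 4*K**2)) = 1/(K + (16 - (-5 + K + K**2)**2 - 4*K - 4*K**2)) = 1/(16 - (-5 + K + K**2)**2 - 4*K**2 - 3*K))
(20384 + I(71))/(20908 + 25010) = (20384 - 1/(-16 + (-5 + 71 + 71**2)**2 + 3*71 + 4*71**2))/(20908 + 25010) = (20384 - 1/(-16 + (-5 + 71 + 5041)**2 + 213 + 4*5041))/45918 = (20384 - 1/(-16 + 5107**2 + 213 + 20164))*(1/45918) = (20384 - 1/(-16 + 26081449 + 213 + 20164))*(1/45918) = (20384 - 1/26101810)*(1/45918) = (532059295039/26101810)*(1/45918) = 532059295039/1198542911580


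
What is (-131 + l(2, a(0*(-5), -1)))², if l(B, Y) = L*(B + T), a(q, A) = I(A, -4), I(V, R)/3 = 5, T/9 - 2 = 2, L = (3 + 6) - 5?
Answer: 441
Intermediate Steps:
L = 4 (L = 9 - 5 = 4)
T = 36 (T = 18 + 9*2 = 18 + 18 = 36)
I(V, R) = 15 (I(V, R) = 3*5 = 15)
a(q, A) = 15
l(B, Y) = 144 + 4*B (l(B, Y) = 4*(B + 36) = 4*(36 + B) = 144 + 4*B)
(-131 + l(2, a(0*(-5), -1)))² = (-131 + (144 + 4*2))² = (-131 + (144 + 8))² = (-131 + 152)² = 21² = 441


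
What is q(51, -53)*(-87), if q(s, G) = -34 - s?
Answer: 7395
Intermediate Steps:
q(51, -53)*(-87) = (-34 - 1*51)*(-87) = (-34 - 51)*(-87) = -85*(-87) = 7395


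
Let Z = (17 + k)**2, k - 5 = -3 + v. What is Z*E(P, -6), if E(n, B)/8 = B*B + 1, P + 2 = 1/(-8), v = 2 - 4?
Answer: 85544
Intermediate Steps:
v = -2
P = -17/8 (P = -2 + 1/(-8) = -2 - 1/8 = -17/8 ≈ -2.1250)
k = 0 (k = 5 + (-3 - 2) = 5 - 5 = 0)
E(n, B) = 8 + 8*B**2 (E(n, B) = 8*(B*B + 1) = 8*(B**2 + 1) = 8*(1 + B**2) = 8 + 8*B**2)
Z = 289 (Z = (17 + 0)**2 = 17**2 = 289)
Z*E(P, -6) = 289*(8 + 8*(-6)**2) = 289*(8 + 8*36) = 289*(8 + 288) = 289*296 = 85544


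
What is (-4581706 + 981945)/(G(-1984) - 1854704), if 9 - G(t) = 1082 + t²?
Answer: 3599761/5792033 ≈ 0.62150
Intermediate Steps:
G(t) = -1073 - t² (G(t) = 9 - (1082 + t²) = 9 + (-1082 - t²) = -1073 - t²)
(-4581706 + 981945)/(G(-1984) - 1854704) = (-4581706 + 981945)/((-1073 - 1*(-1984)²) - 1854704) = -3599761/((-1073 - 1*3936256) - 1854704) = -3599761/((-1073 - 3936256) - 1854704) = -3599761/(-3937329 - 1854704) = -3599761/(-5792033) = -3599761*(-1/5792033) = 3599761/5792033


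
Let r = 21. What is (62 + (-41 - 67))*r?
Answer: -966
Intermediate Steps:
(62 + (-41 - 67))*r = (62 + (-41 - 67))*21 = (62 - 108)*21 = -46*21 = -966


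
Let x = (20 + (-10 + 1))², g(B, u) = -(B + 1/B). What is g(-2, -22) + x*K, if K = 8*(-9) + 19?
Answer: -12821/2 ≈ -6410.5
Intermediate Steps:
g(B, u) = -B - 1/B
K = -53 (K = -72 + 19 = -53)
x = 121 (x = (20 - 9)² = 11² = 121)
g(-2, -22) + x*K = (-1*(-2) - 1/(-2)) + 121*(-53) = (2 - 1*(-½)) - 6413 = (2 + ½) - 6413 = 5/2 - 6413 = -12821/2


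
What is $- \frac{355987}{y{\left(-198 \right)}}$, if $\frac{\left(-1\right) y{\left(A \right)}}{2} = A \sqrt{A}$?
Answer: $\frac{355987 i \sqrt{22}}{26136} \approx 63.886 i$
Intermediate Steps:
$y{\left(A \right)} = - 2 A^{\frac{3}{2}}$ ($y{\left(A \right)} = - 2 A \sqrt{A} = - 2 A^{\frac{3}{2}}$)
$- \frac{355987}{y{\left(-198 \right)}} = - \frac{355987}{\left(-2\right) \left(-198\right)^{\frac{3}{2}}} = - \frac{355987}{\left(-2\right) \left(- 594 i \sqrt{22}\right)} = - \frac{355987}{1188 i \sqrt{22}} = - 355987 \left(- \frac{i \sqrt{22}}{26136}\right) = \frac{355987 i \sqrt{22}}{26136}$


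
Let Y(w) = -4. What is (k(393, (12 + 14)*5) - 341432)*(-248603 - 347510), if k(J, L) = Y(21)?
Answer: 203534438268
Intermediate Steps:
k(J, L) = -4
(k(393, (12 + 14)*5) - 341432)*(-248603 - 347510) = (-4 - 341432)*(-248603 - 347510) = -341436*(-596113) = 203534438268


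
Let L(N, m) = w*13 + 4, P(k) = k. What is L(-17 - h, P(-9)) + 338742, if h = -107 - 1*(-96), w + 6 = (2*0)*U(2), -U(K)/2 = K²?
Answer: 338668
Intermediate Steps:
U(K) = -2*K²
w = -6 (w = -6 + (2*0)*(-2*2²) = -6 + 0*(-2*4) = -6 + 0*(-8) = -6 + 0 = -6)
h = -11 (h = -107 + 96 = -11)
L(N, m) = -74 (L(N, m) = -6*13 + 4 = -78 + 4 = -74)
L(-17 - h, P(-9)) + 338742 = -74 + 338742 = 338668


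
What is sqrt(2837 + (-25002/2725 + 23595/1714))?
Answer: sqrt(2479569057041522)/934130 ≈ 53.307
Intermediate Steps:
sqrt(2837 + (-25002/2725 + 23595/1714)) = sqrt(2837 + 21442947/4670650) = sqrt(13272076997/4670650) = sqrt(2479569057041522)/934130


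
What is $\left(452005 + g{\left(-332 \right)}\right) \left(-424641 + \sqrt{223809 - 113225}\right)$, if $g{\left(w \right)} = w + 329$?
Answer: $-191938581282 + 904004 \sqrt{27646} \approx -1.9179 \cdot 10^{11}$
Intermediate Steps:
$g{\left(w \right)} = 329 + w$
$\left(452005 + g{\left(-332 \right)}\right) \left(-424641 + \sqrt{223809 - 113225}\right) = \left(452005 + \left(329 - 332\right)\right) \left(-424641 + \sqrt{223809 - 113225}\right) = \left(452005 - 3\right) \left(-424641 + \sqrt{110584}\right) = 452002 \left(-424641 + 2 \sqrt{27646}\right) = -191938581282 + 904004 \sqrt{27646}$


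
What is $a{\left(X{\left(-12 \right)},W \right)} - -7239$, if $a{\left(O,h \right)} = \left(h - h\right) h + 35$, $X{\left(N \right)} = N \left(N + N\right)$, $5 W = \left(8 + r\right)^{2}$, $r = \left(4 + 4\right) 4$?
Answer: $7274$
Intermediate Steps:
$r = 32$ ($r = 8 \cdot 4 = 32$)
$W = 320$ ($W = \frac{\left(8 + 32\right)^{2}}{5} = \frac{40^{2}}{5} = \frac{1}{5} \cdot 1600 = 320$)
$X{\left(N \right)} = 2 N^{2}$ ($X{\left(N \right)} = N 2 N = 2 N^{2}$)
$a{\left(O,h \right)} = 35$ ($a{\left(O,h \right)} = 0 h + 35 = 0 + 35 = 35$)
$a{\left(X{\left(-12 \right)},W \right)} - -7239 = 35 - -7239 = 35 + 7239 = 7274$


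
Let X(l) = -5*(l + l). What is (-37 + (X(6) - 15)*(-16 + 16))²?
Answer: 1369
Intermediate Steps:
X(l) = -10*l
(-37 + (X(6) - 15)*(-16 + 16))² = (-37 + (-10*6 - 15)*(-16 + 16))² = (-37 + (-60 - 15)*0)² = (-37 - 75*0)² = (-37 + 0)² = (-37)² = 1369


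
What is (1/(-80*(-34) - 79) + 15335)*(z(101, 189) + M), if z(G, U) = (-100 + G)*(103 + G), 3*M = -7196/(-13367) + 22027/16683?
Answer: 97264380774699832/30997230879 ≈ 3.1378e+6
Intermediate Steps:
M = 414485777/669004983 (M = (-7196/(-13367) + 22027/16683)/3 = (-7196*(-1/13367) + 22027*(1/16683))/3 = (7196/13367 + 22027/16683)/3 = (1/3)*(414485777/223001661) = 414485777/669004983 ≈ 0.61956)
(1/(-80*(-34) - 79) + 15335)*(z(101, 189) + M) = (1/(-80*(-34) - 79) + 15335)*((-10300 + 101**2 + 3*101) + 414485777/669004983) = (1/(2720 - 79) + 15335)*((-10300 + 10201 + 303) + 414485777/669004983) = (1/2641 + 15335)*(204 + 414485777/669004983) = (1/2641 + 15335)*(136891502309/669004983) = (40499736/2641)*(136891502309/669004983) = 97264380774699832/30997230879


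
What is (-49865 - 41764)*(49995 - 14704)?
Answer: -3233679039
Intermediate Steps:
(-49865 - 41764)*(49995 - 14704) = -91629*35291 = -3233679039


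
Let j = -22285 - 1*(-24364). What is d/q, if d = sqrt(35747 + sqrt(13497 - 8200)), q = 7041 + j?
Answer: sqrt(35747 + sqrt(5297))/9120 ≈ 0.020752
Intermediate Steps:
j = 2079 (j = -22285 + 24364 = 2079)
q = 9120 (q = 7041 + 2079 = 9120)
d = sqrt(35747 + sqrt(5297)) ≈ 189.26
d/q = sqrt(35747 + sqrt(5297))/9120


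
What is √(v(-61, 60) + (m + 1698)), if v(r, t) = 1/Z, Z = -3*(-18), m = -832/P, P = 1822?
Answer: √456464889294/16398 ≈ 41.201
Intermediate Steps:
m = -416/911 (m = -832/1822 = -832*1/1822 = -416/911 ≈ -0.45664)
Z = 54
v(r, t) = 1/54
√(v(-61, 60) + (m + 1698)) = √(1/54 + (-416/911 + 1698)) = √(1/54 + 1546462/911) = √(83509859/49194) = √456464889294/16398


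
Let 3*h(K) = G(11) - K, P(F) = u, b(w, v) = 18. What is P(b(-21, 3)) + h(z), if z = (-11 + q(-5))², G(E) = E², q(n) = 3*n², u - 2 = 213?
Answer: -1110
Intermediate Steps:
u = 215 (u = 2 + 213 = 215)
P(F) = 215
z = 4096 (z = (-11 + 3*(-5)²)² = (-11 + 3*25)² = (-11 + 75)² = 64² = 4096)
h(K) = 121/3 - K/3 (h(K) = (11² - K)/3 = (121 - K)/3 = 121/3 - K/3)
P(b(-21, 3)) + h(z) = 215 + (121/3 - ⅓*4096) = 215 + (121/3 - 4096/3) = 215 - 1325 = -1110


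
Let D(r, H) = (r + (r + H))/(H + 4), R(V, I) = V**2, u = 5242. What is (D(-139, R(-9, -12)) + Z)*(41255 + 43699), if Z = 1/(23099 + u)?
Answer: -158101999256/802995 ≈ -1.9689e+5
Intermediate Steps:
D(r, H) = (H + 2*r)/(4 + H) (D(r, H) = (r + (H + r))/(4 + H) = (H + 2*r)/(4 + H))
Z = 1/28341 (Z = 1/(23099 + 5242) = 1/28341 ≈ 3.5285e-5)
(D(-139, R(-9, -12)) + Z)*(41255 + 43699) = (((-9)**2 + 2*(-139))/(4 + (-9)**2) + 1/28341)*(41255 + 43699) = ((81 - 278)/(4 + 81) + 1/28341)*84954 = (-197/85 + 1/28341)*84954 = -5583092/2408985*84954 = -158101999256/802995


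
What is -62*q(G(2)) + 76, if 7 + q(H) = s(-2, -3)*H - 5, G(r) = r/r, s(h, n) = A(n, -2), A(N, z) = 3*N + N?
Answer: 1564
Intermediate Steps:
A(N, z) = 4*N
s(h, n) = 4*n
G(r) = 1
q(H) = -12 - 12*H (q(H) = -7 + ((4*(-3))*H - 5) = -7 + (-12*H - 5) = -7 + (-5 - 12*H) = -12 - 12*H)
-62*q(G(2)) + 76 = -62*(-12 - 12*1) + 76 = -62*(-12 - 12) + 76 = -62*(-24) + 76 = 1488 + 76 = 1564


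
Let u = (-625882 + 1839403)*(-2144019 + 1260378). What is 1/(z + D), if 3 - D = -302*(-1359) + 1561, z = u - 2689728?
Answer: -1/1072320011665 ≈ -9.3256e-13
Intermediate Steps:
u = -1072316909961 (u = 1213521*(-883641) = -1072316909961)
z = -1072319599689 (z = -1072316909961 - 2689728 = -1072319599689)
D = -411976 (D = 3 - (-302*(-1359) + 1561) = 3 - (410418 + 1561) = 3 - 1*411979 = 3 - 411979 = -411976)
1/(z + D) = 1/(-1072319599689 - 411976) = 1/(-1072320011665) = -1/1072320011665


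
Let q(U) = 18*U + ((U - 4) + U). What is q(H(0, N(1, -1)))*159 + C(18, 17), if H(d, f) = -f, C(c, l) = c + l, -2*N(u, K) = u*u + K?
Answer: -601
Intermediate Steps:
N(u, K) = -K/2 - u²/2 (N(u, K) = -(u*u + K)/2 = -(u² + K)/2 = -(K + u²)/2 = -K/2 - u²/2)
q(U) = -4 + 20*U (q(U) = 18*U + ((-4 + U) + U) = 18*U + (-4 + 2*U) = -4 + 20*U)
q(H(0, N(1, -1)))*159 + C(18, 17) = (-4 + 20*(-(-½*(-1) - ½*1²)))*159 + (18 + 17) = (-4 + 20*(-(½ - ½*1)))*159 + 35 = (-4 + 20*(-(½ - ½)))*159 + 35 = (-4 + 20*(-1*0))*159 + 35 = (-4 + 20*0)*159 + 35 = (-4 + 0)*159 + 35 = -4*159 + 35 = -636 + 35 = -601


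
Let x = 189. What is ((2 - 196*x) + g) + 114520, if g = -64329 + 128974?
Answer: 142123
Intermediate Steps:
g = 64645
((2 - 196*x) + g) + 114520 = ((2 - 196*189) + 64645) + 114520 = ((2 - 37044) + 64645) + 114520 = (-37042 + 64645) + 114520 = 27603 + 114520 = 142123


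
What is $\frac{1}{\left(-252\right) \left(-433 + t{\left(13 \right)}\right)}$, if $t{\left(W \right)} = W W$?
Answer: $\frac{1}{66528} \approx 1.5031 \cdot 10^{-5}$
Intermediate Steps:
$t{\left(W \right)} = W^{2}$
$\frac{1}{\left(-252\right) \left(-433 + t{\left(13 \right)}\right)} = \frac{1}{\left(-252\right) \left(-433 + 13^{2}\right)} = \frac{1}{\left(-252\right) \left(-433 + 169\right)} = \frac{1}{\left(-252\right) \left(-264\right)} = \frac{1}{66528}$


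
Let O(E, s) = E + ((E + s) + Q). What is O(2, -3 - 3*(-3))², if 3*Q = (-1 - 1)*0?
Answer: 100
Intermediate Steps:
Q = 0 (Q = ((-1 - 1)*0)/3 = (-2*0)/3 = (⅓)*0 = 0)
O(E, s) = s + 2*E (O(E, s) = E + ((E + s) + 0) = E + (E + s) = s + 2*E)
O(2, -3 - 3*(-3))² = ((-3 - 3*(-3)) + 2*2)² = ((-3 + 9) + 4)² = (6 + 4)² = 10² = 100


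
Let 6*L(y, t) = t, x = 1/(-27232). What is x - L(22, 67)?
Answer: -912275/81696 ≈ -11.167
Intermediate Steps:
x = -1/27232 ≈ -3.6722e-5
L(y, t) = t/6
x - L(22, 67) = -1/27232 - 67/6 = -912275/81696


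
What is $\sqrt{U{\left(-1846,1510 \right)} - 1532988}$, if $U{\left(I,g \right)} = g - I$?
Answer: $4 i \sqrt{95602} \approx 1236.8 i$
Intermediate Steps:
$\sqrt{U{\left(-1846,1510 \right)} - 1532988} = \sqrt{\left(1510 - -1846\right) - 1532988} = \sqrt{\left(1510 + 1846\right) - 1532988} = \sqrt{3356 - 1532988} = \sqrt{-1529632} = 4 i \sqrt{95602}$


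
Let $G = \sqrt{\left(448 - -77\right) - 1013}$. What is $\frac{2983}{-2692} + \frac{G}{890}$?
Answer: $- \frac{2983}{2692} + \frac{i \sqrt{122}}{445} \approx -1.1081 + 0.024821 i$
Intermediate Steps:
$G = 2 i \sqrt{122}$ ($G = \sqrt{\left(448 + 77\right) - 1013} = \sqrt{525 - 1013} = \sqrt{-488} = 2 i \sqrt{122} \approx 22.091 i$)
$\frac{2983}{-2692} + \frac{G}{890} = \frac{2983}{-2692} + \frac{2 i \sqrt{122}}{890} = 2983 \left(- \frac{1}{2692}\right) + 2 i \sqrt{122} \cdot \frac{1}{890} = - \frac{2983}{2692} + \frac{i \sqrt{122}}{445}$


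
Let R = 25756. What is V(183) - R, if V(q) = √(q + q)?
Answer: -25756 + √366 ≈ -25737.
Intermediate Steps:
V(q) = √2*√q (V(q) = √(2*q) = √2*√q)
V(183) - R = √2*√183 - 1*25756 = √366 - 25756 = -25756 + √366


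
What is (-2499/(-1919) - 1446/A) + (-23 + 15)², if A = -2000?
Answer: 126702437/1919000 ≈ 66.025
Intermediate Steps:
(-2499/(-1919) - 1446/A) + (-23 + 15)² = (-2499/(-1919) - 1446/(-2000)) + (-23 + 15)² = (-2499*(-1/1919) - 1446*(-1/2000)) + (-8)² = (2499/1919 + 723/1000) + 64 = 3886437/1919000 + 64 = 126702437/1919000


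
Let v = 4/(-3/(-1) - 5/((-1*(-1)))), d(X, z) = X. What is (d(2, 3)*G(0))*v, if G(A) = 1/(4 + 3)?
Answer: -4/7 ≈ -0.57143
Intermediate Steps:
G(A) = 1/7
v = -2 (v = 4/(-3*(-1) - 5/1) = 4/(3 - 5*1) = 4/(3 - 5) = 4/(-2) = 4*(-1/2) = -2)
(d(2, 3)*G(0))*v = (2*(1/7))*(-2) = (2/7)*(-2) = -4/7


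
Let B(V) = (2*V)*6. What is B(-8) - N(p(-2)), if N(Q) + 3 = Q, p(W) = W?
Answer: -91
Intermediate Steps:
B(V) = 12*V
N(Q) = -3 + Q
B(-8) - N(p(-2)) = 12*(-8) - (-3 - 2) = -96 - 1*(-5) = -96 + 5 = -91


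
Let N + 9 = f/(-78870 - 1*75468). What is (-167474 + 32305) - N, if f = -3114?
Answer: -3476721199/25723 ≈ -1.3516e+5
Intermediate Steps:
N = -230988/25723 (N = -9 - 3114/(-78870 - 1*75468) = -9 - 3114/(-78870 - 75468) = -9 - 3114/(-154338) = -9 - 3114*(-1/154338) = -9 + 519/25723 = -230988/25723 ≈ -8.9798)
(-167474 + 32305) - N = (-167474 + 32305) - 1*(-230988/25723) = -135169 + 230988/25723 = -3476721199/25723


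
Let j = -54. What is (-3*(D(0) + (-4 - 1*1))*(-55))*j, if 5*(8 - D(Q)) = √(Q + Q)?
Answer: -26730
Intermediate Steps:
D(Q) = 8 - √2*√Q/5 (D(Q) = 8 - √(Q + Q)/5 = 8 - √2*√Q/5)
(-3*(D(0) + (-4 - 1*1))*(-55))*j = (-3*((8 - √2*√0/5) + (-4 - 1*1))*(-55))*(-54) = (-3*((8 - ⅕*√2*0) + (-4 - 1))*(-55))*(-54) = (-3*((8 + 0) - 5)*(-55))*(-54) = (-3*(8 - 5)*(-55))*(-54) = (-3*3*(-55))*(-54) = -9*(-55)*(-54) = 495*(-54) = -26730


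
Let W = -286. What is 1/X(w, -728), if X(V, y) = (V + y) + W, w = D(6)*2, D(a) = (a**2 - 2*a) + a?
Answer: -1/954 ≈ -0.0010482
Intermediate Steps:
D(a) = a**2 - a
w = 60 (w = (6*(-1 + 6))*2 = (6*5)*2 = 30*2 = 60)
X(V, y) = -286 + V + y (X(V, y) = (V + y) - 286 = -286 + V + y)
1/X(w, -728) = 1/(-286 + 60 - 728) = 1/(-954) = -1/954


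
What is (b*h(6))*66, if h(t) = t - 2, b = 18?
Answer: 4752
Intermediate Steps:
h(t) = -2 + t
(b*h(6))*66 = (18*(-2 + 6))*66 = (18*4)*66 = 72*66 = 4752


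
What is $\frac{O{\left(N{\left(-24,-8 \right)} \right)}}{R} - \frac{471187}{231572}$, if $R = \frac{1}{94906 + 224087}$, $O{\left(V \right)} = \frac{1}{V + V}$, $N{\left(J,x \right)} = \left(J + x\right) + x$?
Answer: $- \frac{18476885489}{4631440} \approx -3989.4$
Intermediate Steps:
$N{\left(J,x \right)} = J + 2 x$
$O{\left(V \right)} = \frac{1}{2 V}$
$R = \frac{1}{318993} \approx 3.1349 \cdot 10^{-6}$
$\frac{O{\left(N{\left(-24,-8 \right)} \right)}}{R} - \frac{471187}{231572} = \frac{1}{2 \left(-24 + 2 \left(-8\right)\right)} \frac{1}{\frac{1}{318993}} - \frac{471187}{231572} = \frac{1}{2 \left(-24 - 16\right)} 318993 - \frac{471187}{231572} = \frac{1}{2 \left(-40\right)} 318993 - \frac{471187}{231572} = \frac{1}{2} \left(- \frac{1}{40}\right) 318993 - \frac{471187}{231572} = \left(- \frac{1}{80}\right) 318993 - \frac{471187}{231572} = - \frac{318993}{80} - \frac{471187}{231572} = - \frac{18476885489}{4631440}$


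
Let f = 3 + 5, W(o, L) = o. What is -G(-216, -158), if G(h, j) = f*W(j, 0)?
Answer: 1264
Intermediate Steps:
f = 8
G(h, j) = 8*j
-G(-216, -158) = -8*(-158) = -1*(-1264) = 1264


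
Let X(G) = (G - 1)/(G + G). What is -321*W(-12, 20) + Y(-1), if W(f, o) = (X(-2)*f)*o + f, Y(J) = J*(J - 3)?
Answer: 61636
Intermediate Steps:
X(G) = (-1 + G)/(2*G) (X(G) = (-1 + G)/((2*G)) = (-1 + G)*(1/(2*G)) = (-1 + G)/(2*G))
Y(J) = J*(-3 + J)
W(f, o) = f + 3*f*o/4 (W(f, o) = (((½)*(-1 - 2)/(-2))*f)*o + f = (((½)*(-½)*(-3))*f)*o + f = (3*f/4)*o + f = 3*f*o/4 + f = f + 3*f*o/4)
-321*W(-12, 20) + Y(-1) = -321*(-12)*(4 + 3*20)/4 - (-3 - 1) = -321*(-12)*(4 + 60)/4 - 1*(-4) = -321*(-12)*64/4 + 4 = -321*(-192) + 4 = 61632 + 4 = 61636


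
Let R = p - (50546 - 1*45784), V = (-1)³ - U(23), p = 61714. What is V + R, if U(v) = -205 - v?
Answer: 57179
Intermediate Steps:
V = 227 (V = (-1)³ - (-205 - 1*23) = -1 - (-205 - 23) = -1 - 1*(-228) = -1 + 228 = 227)
R = 56952 (R = 61714 - (50546 - 1*45784) = 61714 - (50546 - 45784) = 61714 - 1*4762 = 61714 - 4762 = 56952)
V + R = 227 + 56952 = 57179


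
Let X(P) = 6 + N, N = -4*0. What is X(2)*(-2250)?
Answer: -13500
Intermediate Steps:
N = 0
X(P) = 6 (X(P) = 6 + 0 = 6)
X(2)*(-2250) = 6*(-2250) = -13500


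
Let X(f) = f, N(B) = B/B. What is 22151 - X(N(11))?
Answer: 22150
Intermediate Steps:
N(B) = 1
22151 - X(N(11)) = 22151 - 1*1 = 22151 - 1 = 22150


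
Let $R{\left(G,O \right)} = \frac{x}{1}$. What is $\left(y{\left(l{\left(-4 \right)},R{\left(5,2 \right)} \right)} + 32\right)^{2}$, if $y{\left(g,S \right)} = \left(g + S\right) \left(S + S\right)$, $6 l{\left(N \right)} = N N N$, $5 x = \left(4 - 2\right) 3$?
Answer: $\frac{53824}{625} \approx 86.118$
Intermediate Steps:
$x = \frac{6}{5}$ ($x = \frac{\left(4 - 2\right) 3}{5} = \frac{2 \cdot 3}{5} = \frac{1}{5} \cdot 6 = \frac{6}{5} \approx 1.2$)
$R{\left(G,O \right)} = \frac{6}{5}$ ($R{\left(G,O \right)} = \frac{6}{5 \cdot 1} = \frac{6}{5} \cdot 1 = \frac{6}{5}$)
$l{\left(N \right)} = \frac{N^{3}}{6}$ ($l{\left(N \right)} = \frac{N N N}{6} = \frac{N^{2} N}{6} = \frac{N^{3}}{6}$)
$y{\left(g,S \right)} = 2 S \left(S + g\right)$ ($y{\left(g,S \right)} = \left(S + g\right) 2 S = 2 S \left(S + g\right)$)
$\left(y{\left(l{\left(-4 \right)},R{\left(5,2 \right)} \right)} + 32\right)^{2} = \left(2 \cdot \frac{6}{5} \left(\frac{6}{5} + \frac{\left(-4\right)^{3}}{6}\right) + 32\right)^{2} = \left(2 \cdot \frac{6}{5} \left(\frac{6}{5} + \frac{1}{6} \left(-64\right)\right) + 32\right)^{2} = \left(2 \cdot \frac{6}{5} \left(\frac{6}{5} - \frac{32}{3}\right) + 32\right)^{2} = \left(2 \cdot \frac{6}{5} \left(- \frac{142}{15}\right) + 32\right)^{2} = \left(- \frac{568}{25} + 32\right)^{2} = \left(\frac{232}{25}\right)^{2} = \frac{53824}{625}$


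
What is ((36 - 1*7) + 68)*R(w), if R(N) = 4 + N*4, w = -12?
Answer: -4268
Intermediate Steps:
R(N) = 4 + 4*N
((36 - 1*7) + 68)*R(w) = ((36 - 1*7) + 68)*(4 + 4*(-12)) = ((36 - 7) + 68)*(4 - 48) = (29 + 68)*(-44) = 97*(-44) = -4268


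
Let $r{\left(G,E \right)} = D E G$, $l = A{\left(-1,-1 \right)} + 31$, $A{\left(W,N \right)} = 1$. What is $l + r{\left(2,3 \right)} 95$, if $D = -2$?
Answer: $-1108$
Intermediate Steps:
$l = 32$ ($l = 1 + 31 = 32$)
$r{\left(G,E \right)} = - 2 E G$
$l + r{\left(2,3 \right)} 95 = 32 + \left(-2\right) 3 \cdot 2 \cdot 95 = 32 - 1140 = -1108$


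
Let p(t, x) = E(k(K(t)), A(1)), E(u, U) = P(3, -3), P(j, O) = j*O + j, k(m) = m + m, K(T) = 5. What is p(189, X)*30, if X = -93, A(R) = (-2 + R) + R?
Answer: -180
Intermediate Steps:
A(R) = -2 + 2*R
k(m) = 2*m
P(j, O) = j + O*j (P(j, O) = O*j + j = j + O*j)
E(u, U) = -6 (E(u, U) = 3*(1 - 3) = 3*(-2) = -6)
p(t, x) = -6
p(189, X)*30 = -6*30 = -180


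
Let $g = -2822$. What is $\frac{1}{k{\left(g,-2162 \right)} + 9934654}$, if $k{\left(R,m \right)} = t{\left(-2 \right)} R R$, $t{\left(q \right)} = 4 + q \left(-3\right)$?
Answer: $\frac{1}{89571494} \approx 1.1164 \cdot 10^{-8}$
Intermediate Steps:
$t{\left(q \right)} = 4 - 3 q$
$k{\left(R,m \right)} = 10 R^{2}$ ($k{\left(R,m \right)} = \left(4 - -6\right) R R = \left(4 + 6\right) R R = 10 R R = 10 R^{2}$)
$\frac{1}{k{\left(g,-2162 \right)} + 9934654} = \frac{1}{10 \left(-2822\right)^{2} + 9934654} = \frac{1}{10 \cdot 7963684 + 9934654} = \frac{1}{79636840 + 9934654} = \frac{1}{89571494}$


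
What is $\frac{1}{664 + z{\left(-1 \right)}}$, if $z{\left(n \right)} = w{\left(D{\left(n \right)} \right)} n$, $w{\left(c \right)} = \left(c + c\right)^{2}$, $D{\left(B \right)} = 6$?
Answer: $\frac{1}{520} \approx 0.0019231$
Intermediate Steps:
$w{\left(c \right)} = 4 c^{2}$ ($w{\left(c \right)} = \left(2 c\right)^{2} = 4 c^{2}$)
$z{\left(n \right)} = 144 n$ ($z{\left(n \right)} = 4 \cdot 6^{2} n = 4 \cdot 36 n = 144 n$)
$\frac{1}{664 + z{\left(-1 \right)}} = \frac{1}{664 + 144 \left(-1\right)} = \frac{1}{664 - 144} = \frac{1}{520}$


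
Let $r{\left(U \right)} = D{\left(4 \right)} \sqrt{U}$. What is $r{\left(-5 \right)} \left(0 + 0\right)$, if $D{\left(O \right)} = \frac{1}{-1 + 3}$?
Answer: $0$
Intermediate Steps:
$D{\left(O \right)} = \frac{1}{2}$
$r{\left(U \right)} = \frac{\sqrt{U}}{2}$
$r{\left(-5 \right)} \left(0 + 0\right) = \frac{\sqrt{-5}}{2} \left(0 + 0\right) = \frac{i \sqrt{5}}{2} \cdot 0 = 0$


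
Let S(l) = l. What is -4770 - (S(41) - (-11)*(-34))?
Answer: -4437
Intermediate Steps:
-4770 - (S(41) - (-11)*(-34)) = -4770 - (41 - (-11)*(-34)) = -4770 - (41 - 1*374) = -4770 - (41 - 374) = -4770 - 1*(-333) = -4770 + 333 = -4437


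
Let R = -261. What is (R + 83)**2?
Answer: 31684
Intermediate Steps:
(R + 83)**2 = (-261 + 83)**2 = (-178)**2 = 31684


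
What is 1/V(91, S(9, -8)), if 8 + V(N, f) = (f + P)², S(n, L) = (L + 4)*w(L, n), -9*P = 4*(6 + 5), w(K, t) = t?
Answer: 81/134776 ≈ 0.00060100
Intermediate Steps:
P = -44/9 (P = -4*(6 + 5)/9 = -4*11/9 = -⅑*44 = -44/9 ≈ -4.8889)
S(n, L) = n*(4 + L) (S(n, L) = (L + 4)*n = (4 + L)*n = n*(4 + L))
V(N, f) = -8 + (-44/9 + f)² (V(N, f) = -8 + (f - 44/9)² = -8 + (-44/9 + f)²)
1/V(91, S(9, -8)) = 1/(-8 + (-44 + 9*(9*(4 - 8)))²/81) = 1/(-8 + (-44 + 9*(9*(-4)))²/81) = 1/(-8 + (-44 + 9*(-36))²/81) = 1/(-8 + (-44 - 324)²/81) = 1/(-8 + (1/81)*(-368)²) = 1/(-8 + (1/81)*135424) = 1/(-8 + 135424/81) = 1/(134776/81) = 81/134776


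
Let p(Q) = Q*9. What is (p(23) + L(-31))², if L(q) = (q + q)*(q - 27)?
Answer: 14462809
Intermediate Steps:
p(Q) = 9*Q
L(q) = 2*q*(-27 + q) (L(q) = (2*q)*(-27 + q) = 2*q*(-27 + q))
(p(23) + L(-31))² = (9*23 + 2*(-31)*(-27 - 31))² = (207 + 2*(-31)*(-58))² = (207 + 3596)² = 3803² = 14462809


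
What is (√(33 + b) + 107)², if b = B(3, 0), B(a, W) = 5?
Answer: (107 + √38)² ≈ 12806.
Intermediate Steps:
b = 5
(√(33 + b) + 107)² = (√(33 + 5) + 107)² = (√38 + 107)² = (107 + √38)²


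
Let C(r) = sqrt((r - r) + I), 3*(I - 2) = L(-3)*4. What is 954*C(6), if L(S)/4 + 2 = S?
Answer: 318*I*sqrt(222) ≈ 4738.1*I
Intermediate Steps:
L(S) = -8 + 4*S
I = -74/3 (I = 2 + ((-8 + 4*(-3))*4)/3 = 2 + ((-8 - 12)*4)/3 = 2 + (-20*4)/3 = 2 + (1/3)*(-80) = 2 - 80/3 = -74/3 ≈ -24.667)
C(r) = I*sqrt(222)/3 (C(r) = sqrt((r - r) - 74/3) = sqrt(0 - 74/3) = sqrt(-74/3) = I*sqrt(222)/3)
954*C(6) = 954*(I*sqrt(222)/3) = 318*I*sqrt(222)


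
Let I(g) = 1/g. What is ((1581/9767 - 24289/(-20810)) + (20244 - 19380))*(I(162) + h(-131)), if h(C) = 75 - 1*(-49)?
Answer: 3533237822401217/32926705740 ≈ 1.0731e+5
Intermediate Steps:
h(C) = 124 (h(C) = 75 + 49 = 124)
((1581/9767 - 24289/(-20810)) + (20244 - 19380))*(I(162) + h(-131)) = ((1581/9767 - 24289/(-20810)) + (20244 - 19380))*(1/162 + 124) = ((1581*(1/9767) - 24289*(-1/20810)) + 864)*(1/162 + 124) = ((1581/9767 + 24289/20810) + 864)*(20089/162) = (270131273/203251270 + 864)*(20089/162) = (175879228553/203251270)*(20089/162) = 3533237822401217/32926705740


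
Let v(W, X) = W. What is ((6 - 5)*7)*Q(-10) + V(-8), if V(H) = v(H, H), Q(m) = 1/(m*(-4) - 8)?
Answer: -249/32 ≈ -7.7813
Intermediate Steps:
Q(m) = 1/(-8 - 4*m) (Q(m) = 1/(-4*m - 8) = 1/(-8 - 4*m))
V(H) = H
((6 - 5)*7)*Q(-10) + V(-8) = ((6 - 5)*7)*(-1/(8 + 4*(-10))) - 8 = (1*7)*(-1/(8 - 40)) - 8 = 7*(-1/(-32)) - 8 = 7*(-1*(-1/32)) - 8 = 7*(1/32) - 8 = 7/32 - 8 = -249/32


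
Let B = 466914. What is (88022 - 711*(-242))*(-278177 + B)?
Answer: 49087473908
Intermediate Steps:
(88022 - 711*(-242))*(-278177 + B) = (88022 - 711*(-242))*(-278177 + 466914) = (88022 + 172062)*188737 = 260084*188737 = 49087473908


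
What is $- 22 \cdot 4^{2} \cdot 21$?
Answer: $-7392$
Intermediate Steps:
$- 22 \cdot 4^{2} \cdot 21 = \left(-22\right) 16 \cdot 21 = \left(-352\right) 21 = -7392$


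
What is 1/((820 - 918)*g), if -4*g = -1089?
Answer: -2/53361 ≈ -3.7481e-5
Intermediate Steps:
g = 1089/4 (g = -¼*(-1089) = 1089/4 ≈ 272.25)
1/((820 - 918)*g) = 1/((820 - 918)*(1089/4)) = 1/(-98*1089/4) = 1/(-53361/2) = -2/53361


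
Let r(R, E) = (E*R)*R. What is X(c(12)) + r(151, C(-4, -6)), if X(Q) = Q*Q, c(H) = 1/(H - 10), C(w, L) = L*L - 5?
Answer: 2827325/4 ≈ 7.0683e+5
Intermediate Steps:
C(w, L) = -5 + L² (C(w, L) = L² - 5 = -5 + L²)
c(H) = 1/(-10 + H)
r(R, E) = E*R²
X(Q) = Q²
X(c(12)) + r(151, C(-4, -6)) = (1/(-10 + 12))² + (-5 + (-6)²)*151² = (1/2)² + (-5 + 36)*22801 = (½)² + 31*22801 = ¼ + 706831 = 2827325/4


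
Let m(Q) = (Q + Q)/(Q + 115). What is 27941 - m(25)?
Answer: 391169/14 ≈ 27941.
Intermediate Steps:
m(Q) = 2*Q/(115 + Q) (m(Q) = (2*Q)/(115 + Q) = 2*Q/(115 + Q))
27941 - m(25) = 27941 - 2*25/(115 + 25) = 27941 - 2*25/140 = 27941 - 1*5/14 = 27941 - 5/14 = 391169/14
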